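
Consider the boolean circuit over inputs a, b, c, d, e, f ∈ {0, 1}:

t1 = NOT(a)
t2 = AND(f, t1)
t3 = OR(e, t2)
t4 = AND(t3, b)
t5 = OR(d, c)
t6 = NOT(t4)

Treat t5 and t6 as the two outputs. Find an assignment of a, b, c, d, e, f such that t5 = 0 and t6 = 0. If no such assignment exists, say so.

Check with a=0, b=1, c=0, d=0, e=1, f=1:
t1 = NOT(a) = NOT 0 = 1
t2 = AND(f, t1) = AND(1, 1) = 1
t3 = OR(e, t2) = OR(1, 1) = 1
t4 = AND(t3, b) = AND(1, 1) = 1
t5 = OR(d, c) = OR(0, 0) = 0
t6 = NOT(t4) = NOT 1 = 0
So t5 = 0 and t6 = 0.

a=0, b=1, c=0, d=0, e=1, f=1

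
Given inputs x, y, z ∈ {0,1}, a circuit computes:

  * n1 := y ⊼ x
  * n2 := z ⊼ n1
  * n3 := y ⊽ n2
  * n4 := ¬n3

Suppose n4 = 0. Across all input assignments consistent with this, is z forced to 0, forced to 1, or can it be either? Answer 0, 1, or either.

n4 = ¬n3 must be 0, so n3 = 1.
n3 = y ⊽ n2 must be 1, so both y = 0 and n2 = 0.
Every assignment with n4 = 0 has z = 1; there are 2 such assignment(s).
  x=0, y=0, z=1
  x=1, y=0, z=1

1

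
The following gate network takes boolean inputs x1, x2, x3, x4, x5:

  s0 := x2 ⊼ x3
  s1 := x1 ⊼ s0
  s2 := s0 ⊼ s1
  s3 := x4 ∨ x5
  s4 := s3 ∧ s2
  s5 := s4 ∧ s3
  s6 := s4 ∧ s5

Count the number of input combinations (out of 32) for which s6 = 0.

s6 = s4 ∧ s5 must be 0, so at least one of s4, s5 is 0.
Enumerating the 32 input combinations, 17 give s6 = 0 and 15 give s6 = 1.

17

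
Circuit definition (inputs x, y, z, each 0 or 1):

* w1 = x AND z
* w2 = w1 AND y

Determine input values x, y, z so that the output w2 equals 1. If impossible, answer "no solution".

x=1, y=1, z=1

w2 = w1 AND y must be 1, so both w1 = 1 and y = 1.
Check with x=1, y=1, z=1:
w1 = x AND z = 1 AND 1 = 1
w2 = w1 AND y = 1 AND 1 = 1
So w2 = 1 as required.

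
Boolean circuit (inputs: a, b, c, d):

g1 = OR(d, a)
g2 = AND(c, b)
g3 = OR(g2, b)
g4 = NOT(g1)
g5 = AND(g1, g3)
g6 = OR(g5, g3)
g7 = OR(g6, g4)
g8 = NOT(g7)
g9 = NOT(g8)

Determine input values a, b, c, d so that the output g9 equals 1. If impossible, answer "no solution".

a=1, b=1, c=0, d=0

g9 = NOT(g8) must be 1, so g8 = 0.
Check with a=1, b=1, c=0, d=0:
g1 = OR(d, a) = OR(0, 1) = 1
g2 = AND(c, b) = AND(0, 1) = 0
g3 = OR(g2, b) = OR(0, 1) = 1
g4 = NOT(g1) = NOT 1 = 0
g5 = AND(g1, g3) = AND(1, 1) = 1
g6 = OR(g5, g3) = OR(1, 1) = 1
g7 = OR(g6, g4) = OR(1, 0) = 1
g8 = NOT(g7) = NOT 1 = 0
g9 = NOT(g8) = NOT 0 = 1
So g9 = 1 as required.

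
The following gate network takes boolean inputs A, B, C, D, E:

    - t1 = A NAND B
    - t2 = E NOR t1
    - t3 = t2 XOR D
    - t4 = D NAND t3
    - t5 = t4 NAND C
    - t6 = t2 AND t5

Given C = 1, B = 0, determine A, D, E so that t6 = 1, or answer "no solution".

With C = 1, B = 0 fixed, none of the 8 settings of A, D, E give t6 = 1.
For example, with A=1, D=1, E=1:
t1 = A NAND B = 1 NAND 0 = 1
t2 = E NOR t1 = 1 NOR 1 = 0
t3 = t2 XOR D = 0 XOR 1 = 1
t4 = D NAND t3 = 1 NAND 1 = 0
t5 = t4 NAND C = 0 NAND 1 = 1
t6 = t2 AND t5 = 0 AND 1 = 0
giving t6 = 0 ≠ 1.

no solution exists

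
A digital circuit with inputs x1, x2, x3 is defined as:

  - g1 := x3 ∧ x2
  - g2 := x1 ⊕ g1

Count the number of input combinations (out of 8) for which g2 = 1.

4

g2 = x1 ⊕ g1 must be 1, so x1 and g1 differ.
Satisfying assignments:
  x1=0, x2=1, x3=1
  x1=1, x2=0, x3=0
  x1=1, x2=0, x3=1
  x1=1, x2=1, x3=0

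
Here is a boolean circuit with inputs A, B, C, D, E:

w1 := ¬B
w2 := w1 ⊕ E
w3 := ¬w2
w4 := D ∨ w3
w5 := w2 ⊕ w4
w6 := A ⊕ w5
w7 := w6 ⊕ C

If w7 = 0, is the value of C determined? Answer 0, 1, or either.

either

Both values of C occur among assignments with w7 = 0:
  C=0: A=0, B=0, C=0, D=1, E=0
  C=1: A=0, B=0, C=1, D=0, E=0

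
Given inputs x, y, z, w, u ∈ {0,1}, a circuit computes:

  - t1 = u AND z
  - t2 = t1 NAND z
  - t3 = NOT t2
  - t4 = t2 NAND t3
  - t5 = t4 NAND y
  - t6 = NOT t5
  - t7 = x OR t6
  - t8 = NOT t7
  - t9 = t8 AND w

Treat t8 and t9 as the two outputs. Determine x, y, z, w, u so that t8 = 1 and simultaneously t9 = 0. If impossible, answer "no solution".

Check with x=0, y=0, z=1, w=0, u=1:
t1 = u AND z = 1 AND 1 = 1
t2 = t1 NAND z = 1 NAND 1 = 0
t3 = NOT t2 = NOT 0 = 1
t4 = t2 NAND t3 = 0 NAND 1 = 1
t5 = t4 NAND y = 1 NAND 0 = 1
t6 = NOT t5 = NOT 1 = 0
t7 = x OR t6 = 0 OR 0 = 0
t8 = NOT t7 = NOT 0 = 1
t9 = t8 AND w = 1 AND 0 = 0
So t8 = 1 and t9 = 0.

x=0, y=0, z=1, w=0, u=1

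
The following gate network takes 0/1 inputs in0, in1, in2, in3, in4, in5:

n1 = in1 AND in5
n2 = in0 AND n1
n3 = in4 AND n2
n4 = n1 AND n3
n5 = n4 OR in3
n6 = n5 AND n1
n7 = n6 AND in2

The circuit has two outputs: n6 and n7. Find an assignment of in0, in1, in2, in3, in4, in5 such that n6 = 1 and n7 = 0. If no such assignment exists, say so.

Check with in0=0, in1=1, in2=0, in3=1, in4=1, in5=1:
n1 = in1 AND in5 = 1 AND 1 = 1
n2 = in0 AND n1 = 0 AND 1 = 0
n3 = in4 AND n2 = 1 AND 0 = 0
n4 = n1 AND n3 = 1 AND 0 = 0
n5 = n4 OR in3 = 0 OR 1 = 1
n6 = n5 AND n1 = 1 AND 1 = 1
n7 = n6 AND in2 = 1 AND 0 = 0
So n6 = 1 and n7 = 0.

in0=0, in1=1, in2=0, in3=1, in4=1, in5=1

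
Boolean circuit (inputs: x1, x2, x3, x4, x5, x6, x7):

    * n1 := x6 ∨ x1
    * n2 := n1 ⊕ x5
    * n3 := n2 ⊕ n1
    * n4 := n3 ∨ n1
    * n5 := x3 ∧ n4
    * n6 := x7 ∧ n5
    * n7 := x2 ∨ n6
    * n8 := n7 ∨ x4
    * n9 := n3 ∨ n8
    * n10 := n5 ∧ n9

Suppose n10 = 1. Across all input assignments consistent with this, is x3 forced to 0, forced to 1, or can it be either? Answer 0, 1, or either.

1

n10 = n5 ∧ n9 must be 1, so both n5 = 1 and n9 = 1.
Every assignment with n10 = 1 has x3 = 1; there are 53 such assignment(s).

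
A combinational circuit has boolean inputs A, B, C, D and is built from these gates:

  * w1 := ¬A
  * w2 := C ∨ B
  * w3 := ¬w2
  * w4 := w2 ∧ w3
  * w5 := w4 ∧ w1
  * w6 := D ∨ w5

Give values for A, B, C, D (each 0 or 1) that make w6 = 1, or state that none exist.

w6 = D ∨ w5 must be 1, so at least one of D, w5 is 1.
Check with A=1, B=1, C=0, D=1:
w1 = ¬A = ¬1 = 0
w2 = C ∨ B = 0 ∨ 1 = 1
w3 = ¬w2 = ¬1 = 0
w4 = w2 ∧ w3 = 1 ∧ 0 = 0
w5 = w4 ∧ w1 = 0 ∧ 0 = 0
w6 = D ∨ w5 = 1 ∨ 0 = 1
So w6 = 1 as required.

A=1, B=1, C=0, D=1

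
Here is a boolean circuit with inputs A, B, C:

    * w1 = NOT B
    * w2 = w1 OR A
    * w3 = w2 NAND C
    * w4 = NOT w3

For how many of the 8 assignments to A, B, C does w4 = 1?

3

w4 = NOT w3 must be 1, so w3 = 0.
w3 = w2 NAND C must be 0, so both w2 = 1 and C = 1.
Satisfying assignments:
  A=0, B=0, C=1
  A=1, B=0, C=1
  A=1, B=1, C=1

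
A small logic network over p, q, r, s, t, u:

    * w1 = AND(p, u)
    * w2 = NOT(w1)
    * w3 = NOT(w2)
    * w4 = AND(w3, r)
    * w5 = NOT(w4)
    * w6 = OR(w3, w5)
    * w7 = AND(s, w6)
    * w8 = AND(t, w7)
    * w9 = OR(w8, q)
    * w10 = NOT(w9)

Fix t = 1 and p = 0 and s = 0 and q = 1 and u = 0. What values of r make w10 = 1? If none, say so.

no solution exists

With t = 1 and p = 0 and s = 0 and q = 1 and u = 0 fixed, none of the 2 settings of r give w10 = 1.
For example, with r=1:
w1 = AND(p, u) = AND(0, 0) = 0
w2 = NOT(w1) = NOT 0 = 1
w3 = NOT(w2) = NOT 1 = 0
w4 = AND(w3, r) = AND(0, 1) = 0
w5 = NOT(w4) = NOT 0 = 1
w6 = OR(w3, w5) = OR(0, 1) = 1
w7 = AND(s, w6) = AND(0, 1) = 0
w8 = AND(t, w7) = AND(1, 0) = 0
w9 = OR(w8, q) = OR(0, 1) = 1
w10 = NOT(w9) = NOT 1 = 0
giving w10 = 0 ≠ 1.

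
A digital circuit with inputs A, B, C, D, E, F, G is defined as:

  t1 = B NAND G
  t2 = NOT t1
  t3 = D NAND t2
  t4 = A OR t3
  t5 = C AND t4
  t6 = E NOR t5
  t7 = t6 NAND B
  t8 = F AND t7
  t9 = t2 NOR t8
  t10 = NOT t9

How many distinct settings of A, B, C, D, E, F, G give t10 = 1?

76

t10 = NOT t9 must be 1, so t9 = 0.
Enumerating the 128 input combinations, 76 give t10 = 1 and 52 give t10 = 0.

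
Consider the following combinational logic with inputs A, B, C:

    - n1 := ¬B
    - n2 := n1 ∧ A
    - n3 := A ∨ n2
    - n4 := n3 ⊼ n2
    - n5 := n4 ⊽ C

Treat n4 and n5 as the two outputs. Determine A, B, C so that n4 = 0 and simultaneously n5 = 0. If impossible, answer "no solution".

A=1 B=0 C=1

Check with A=1 B=0 C=1:
n1 = ¬B = ¬0 = 1
n2 = n1 ∧ A = 1 ∧ 1 = 1
n3 = A ∨ n2 = 1 ∨ 1 = 1
n4 = n3 ⊼ n2 = 1 ⊼ 1 = 0
n5 = n4 ⊽ C = 0 ⊽ 1 = 0
So n4 = 0 and n5 = 0.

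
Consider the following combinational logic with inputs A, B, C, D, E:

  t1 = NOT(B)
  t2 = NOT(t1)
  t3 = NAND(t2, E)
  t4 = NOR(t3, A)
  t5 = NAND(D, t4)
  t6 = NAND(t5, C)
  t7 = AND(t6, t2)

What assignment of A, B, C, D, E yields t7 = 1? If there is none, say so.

A=0 B=1 C=0 D=0 E=1

t7 = AND(t6, t2) must be 1, so both t6 = 1 and t2 = 1.
t6 = NAND(t5, C) must be 1, so at least one of t5, C is 0.
Check with A=0 B=1 C=0 D=0 E=1:
t1 = NOT(B) = NOT 1 = 0
t2 = NOT(t1) = NOT 0 = 1
t3 = NAND(t2, E) = NAND(1, 1) = 0
t4 = NOR(t3, A) = NOR(0, 0) = 1
t5 = NAND(D, t4) = NAND(0, 1) = 1
t6 = NAND(t5, C) = NAND(1, 0) = 1
t7 = AND(t6, t2) = AND(1, 1) = 1
So t7 = 1 as required.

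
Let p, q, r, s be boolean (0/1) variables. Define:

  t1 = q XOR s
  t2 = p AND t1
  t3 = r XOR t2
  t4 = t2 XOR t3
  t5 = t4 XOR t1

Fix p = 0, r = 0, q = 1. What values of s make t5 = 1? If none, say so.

t5 = t4 XOR t1 must be 1, so t4 and t1 differ.
Check with p = 0, r = 0, q = 1 and s=0:
t1 = q XOR s = 1 XOR 0 = 1
t2 = p AND t1 = 0 AND 1 = 0
t3 = r XOR t2 = 0 XOR 0 = 0
t4 = t2 XOR t3 = 0 XOR 0 = 0
t5 = t4 XOR t1 = 0 XOR 1 = 1
So t5 = 1.

s=0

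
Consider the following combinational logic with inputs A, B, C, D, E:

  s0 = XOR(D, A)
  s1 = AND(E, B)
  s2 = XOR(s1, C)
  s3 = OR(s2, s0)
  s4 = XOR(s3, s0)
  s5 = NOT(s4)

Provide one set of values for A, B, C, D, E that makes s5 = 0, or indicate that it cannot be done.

s5 = NOT(s4) must be 0, so s4 = 1.
Check with A=1, B=1, C=1, D=1, E=0:
s0 = XOR(D, A) = XOR(1, 1) = 0
s1 = AND(E, B) = AND(0, 1) = 0
s2 = XOR(s1, C) = XOR(0, 1) = 1
s3 = OR(s2, s0) = OR(1, 0) = 1
s4 = XOR(s3, s0) = XOR(1, 0) = 1
s5 = NOT(s4) = NOT 1 = 0
So s5 = 0 as required.

A=1, B=1, C=1, D=1, E=0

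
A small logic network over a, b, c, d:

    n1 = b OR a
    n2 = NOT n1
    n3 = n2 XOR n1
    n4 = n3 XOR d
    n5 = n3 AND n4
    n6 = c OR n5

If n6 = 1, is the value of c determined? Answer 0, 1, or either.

Both values of c occur among assignments with n6 = 1:
  c=0: a=0, b=0, c=0, d=0
  c=1: a=0, b=0, c=1, d=0

either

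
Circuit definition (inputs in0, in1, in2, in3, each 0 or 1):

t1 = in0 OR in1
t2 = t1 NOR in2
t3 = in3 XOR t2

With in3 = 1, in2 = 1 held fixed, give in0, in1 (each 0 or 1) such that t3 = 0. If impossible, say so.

With in3 = 1, in2 = 1 fixed, none of the 4 settings of in0, in1 give t3 = 0.
For example, with in0=0, in1=1:
t1 = in0 OR in1 = 0 OR 1 = 1
t2 = t1 NOR in2 = 1 NOR 1 = 0
t3 = in3 XOR t2 = 1 XOR 0 = 1
giving t3 = 1 ≠ 0.

no solution exists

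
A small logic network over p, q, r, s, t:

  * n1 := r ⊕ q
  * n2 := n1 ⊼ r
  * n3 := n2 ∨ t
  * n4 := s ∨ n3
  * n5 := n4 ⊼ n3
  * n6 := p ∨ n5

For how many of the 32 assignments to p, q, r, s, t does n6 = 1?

18

n6 = p ∨ n5 must be 1, so at least one of p, n5 is 1.
Enumerating the 32 input combinations, 18 give n6 = 1 and 14 give n6 = 0.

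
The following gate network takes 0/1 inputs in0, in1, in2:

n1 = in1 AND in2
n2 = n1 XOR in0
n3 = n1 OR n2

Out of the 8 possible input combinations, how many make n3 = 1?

n3 = n1 OR n2 must be 1, so at least one of n1, n2 is 1.
Satisfying assignments:
  in0=0, in1=1, in2=1
  in0=1, in1=0, in2=0
  in0=1, in1=0, in2=1
  in0=1, in1=1, in2=0
  in0=1, in1=1, in2=1

5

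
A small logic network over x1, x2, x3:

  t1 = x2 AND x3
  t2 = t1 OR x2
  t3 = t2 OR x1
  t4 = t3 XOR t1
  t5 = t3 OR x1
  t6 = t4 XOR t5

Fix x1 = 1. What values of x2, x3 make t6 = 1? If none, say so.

Check with x1 = 1 and x2=1, x3=1:
t1 = x2 AND x3 = 1 AND 1 = 1
t2 = t1 OR x2 = 1 OR 1 = 1
t3 = t2 OR x1 = 1 OR 1 = 1
t4 = t3 XOR t1 = 1 XOR 1 = 0
t5 = t3 OR x1 = 1 OR 1 = 1
t6 = t4 XOR t5 = 0 XOR 1 = 1
So t6 = 1.

x2=1, x3=1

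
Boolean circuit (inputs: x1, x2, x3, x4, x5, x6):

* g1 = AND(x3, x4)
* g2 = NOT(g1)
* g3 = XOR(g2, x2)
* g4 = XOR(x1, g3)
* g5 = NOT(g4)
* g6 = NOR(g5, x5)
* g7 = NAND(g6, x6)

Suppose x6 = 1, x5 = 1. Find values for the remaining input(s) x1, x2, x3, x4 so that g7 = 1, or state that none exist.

x1=0, x2=1, x3=0, x4=1

g7 = NAND(g6, x6) must be 1, so at least one of g6, x6 is 0.
Check with x6 = 1, x5 = 1 and x1=0, x2=1, x3=0, x4=1:
g1 = AND(x3, x4) = AND(0, 1) = 0
g2 = NOT(g1) = NOT 0 = 1
g3 = XOR(g2, x2) = XOR(1, 1) = 0
g4 = XOR(x1, g3) = XOR(0, 0) = 0
g5 = NOT(g4) = NOT 0 = 1
g6 = NOR(g5, x5) = NOR(1, 1) = 0
g7 = NAND(g6, x6) = NAND(0, 1) = 1
So g7 = 1.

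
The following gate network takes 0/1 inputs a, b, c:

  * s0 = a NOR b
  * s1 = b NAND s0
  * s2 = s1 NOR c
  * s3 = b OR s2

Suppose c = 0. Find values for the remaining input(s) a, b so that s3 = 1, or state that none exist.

Check with c = 0 and a=1, b=1:
s0 = a NOR b = 1 NOR 1 = 0
s1 = b NAND s0 = 1 NAND 0 = 1
s2 = s1 NOR c = 1 NOR 0 = 0
s3 = b OR s2 = 1 OR 0 = 1
So s3 = 1.

a=1 b=1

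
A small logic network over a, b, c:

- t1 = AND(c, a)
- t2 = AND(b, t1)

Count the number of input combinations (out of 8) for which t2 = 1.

1

t2 = AND(b, t1) must be 1, so both b = 1 and t1 = 1.
t1 = AND(c, a) must be 1, so both c = 1 and a = 1.
Enumerating the 8 input combinations, 1 give t2 = 1 and 7 give t2 = 0.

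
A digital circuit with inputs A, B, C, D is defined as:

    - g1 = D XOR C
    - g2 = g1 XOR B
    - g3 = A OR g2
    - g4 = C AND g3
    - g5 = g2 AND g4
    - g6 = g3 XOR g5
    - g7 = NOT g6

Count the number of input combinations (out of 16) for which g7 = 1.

8

g7 = NOT g6 must be 1, so g6 = 0.
g6 = g3 XOR g5 must be 0, so g3 and g5 are equal.
Enumerating the 16 input combinations, 8 give g7 = 1 and 8 give g7 = 0.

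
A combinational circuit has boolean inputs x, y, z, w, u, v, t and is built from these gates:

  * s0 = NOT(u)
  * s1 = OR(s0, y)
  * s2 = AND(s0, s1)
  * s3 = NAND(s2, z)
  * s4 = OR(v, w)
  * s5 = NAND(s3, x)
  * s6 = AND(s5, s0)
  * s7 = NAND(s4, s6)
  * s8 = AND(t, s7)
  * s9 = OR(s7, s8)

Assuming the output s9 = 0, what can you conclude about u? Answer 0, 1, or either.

s9 = OR(s7, s8) must be 0, so both s7 = 0 and s8 = 0.
s7 = NAND(s4, s6) must be 0, so both s4 = 1 and s6 = 1.
s8 = AND(t, s7) must be 0, so at least one of t, s7 is 0.
Every assignment with s9 = 0 has u = 0; there are 36 such assignment(s).

0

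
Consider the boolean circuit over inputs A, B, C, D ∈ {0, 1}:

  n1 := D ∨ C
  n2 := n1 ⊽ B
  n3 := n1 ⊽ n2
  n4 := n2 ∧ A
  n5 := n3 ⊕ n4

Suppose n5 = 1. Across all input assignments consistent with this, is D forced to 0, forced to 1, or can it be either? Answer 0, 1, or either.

n5 = n3 ⊕ n4 must be 1, so n3 and n4 differ.
Every assignment with n5 = 1 has D = 0; there are 3 such assignment(s).
  A=0, B=1, C=0, D=0
  A=1, B=0, C=0, D=0
  A=1, B=1, C=0, D=0

0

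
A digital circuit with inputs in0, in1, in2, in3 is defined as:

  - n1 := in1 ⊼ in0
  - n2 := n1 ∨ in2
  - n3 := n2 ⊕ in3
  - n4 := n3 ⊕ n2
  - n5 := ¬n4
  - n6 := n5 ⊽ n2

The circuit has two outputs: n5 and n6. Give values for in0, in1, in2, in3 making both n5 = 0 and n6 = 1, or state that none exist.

in0=1, in1=1, in2=0, in3=1

Check with in0=1, in1=1, in2=0, in3=1:
n1 = in1 ⊼ in0 = 1 ⊼ 1 = 0
n2 = n1 ∨ in2 = 0 ∨ 0 = 0
n3 = n2 ⊕ in3 = 0 ⊕ 1 = 1
n4 = n3 ⊕ n2 = 1 ⊕ 0 = 1
n5 = ¬n4 = ¬1 = 0
n6 = n5 ⊽ n2 = 0 ⊽ 0 = 1
So n5 = 0 and n6 = 1.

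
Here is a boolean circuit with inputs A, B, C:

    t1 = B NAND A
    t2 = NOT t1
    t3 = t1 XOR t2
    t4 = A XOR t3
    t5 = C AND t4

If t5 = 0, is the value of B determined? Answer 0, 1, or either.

Both values of B occur among assignments with t5 = 0:
  B=0: A=0, B=0, C=0
  B=1: A=0, B=1, C=0

either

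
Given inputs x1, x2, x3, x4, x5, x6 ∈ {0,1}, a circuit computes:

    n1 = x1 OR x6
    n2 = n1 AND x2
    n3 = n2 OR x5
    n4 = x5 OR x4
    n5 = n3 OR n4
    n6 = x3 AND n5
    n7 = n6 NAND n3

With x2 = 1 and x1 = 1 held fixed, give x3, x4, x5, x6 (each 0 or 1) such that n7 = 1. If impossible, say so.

x3=0 x4=0 x5=0 x6=0

n7 = n6 NAND n3 must be 1, so at least one of n6, n3 is 0.
Check with x2 = 1 and x1 = 1 and x3=0, x4=0, x5=0, x6=0:
n1 = x1 OR x6 = 1 OR 0 = 1
n2 = n1 AND x2 = 1 AND 1 = 1
n3 = n2 OR x5 = 1 OR 0 = 1
n4 = x5 OR x4 = 0 OR 0 = 0
n5 = n3 OR n4 = 1 OR 0 = 1
n6 = x3 AND n5 = 0 AND 1 = 0
n7 = n6 NAND n3 = 0 NAND 1 = 1
So n7 = 1.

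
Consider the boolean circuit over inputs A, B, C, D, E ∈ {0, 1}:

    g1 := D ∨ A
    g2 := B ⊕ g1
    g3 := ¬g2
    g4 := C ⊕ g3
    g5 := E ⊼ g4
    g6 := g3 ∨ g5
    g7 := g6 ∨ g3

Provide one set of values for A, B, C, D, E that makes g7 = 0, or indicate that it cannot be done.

A=0, B=0, C=1, D=1, E=1

Check with A=0, B=0, C=1, D=1, E=1:
g1 = D ∨ A = 1 ∨ 0 = 1
g2 = B ⊕ g1 = 0 ⊕ 1 = 1
g3 = ¬g2 = ¬1 = 0
g4 = C ⊕ g3 = 1 ⊕ 0 = 1
g5 = E ⊼ g4 = 1 ⊼ 1 = 0
g6 = g3 ∨ g5 = 0 ∨ 0 = 0
g7 = g6 ∨ g3 = 0 ∨ 0 = 0
So g7 = 0 as required.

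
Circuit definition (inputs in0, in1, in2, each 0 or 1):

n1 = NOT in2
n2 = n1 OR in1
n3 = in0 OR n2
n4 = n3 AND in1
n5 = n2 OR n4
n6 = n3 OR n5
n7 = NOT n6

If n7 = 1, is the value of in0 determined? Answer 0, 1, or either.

n7 = NOT n6 must be 1, so n6 = 0.
n6 = n3 OR n5 must be 0, so both n3 = 0 and n5 = 0.
n3 = in0 OR n2 must be 0, so both in0 = 0 and n2 = 0.
Every assignment with n7 = 1 has in0 = 0; there are 1 such assignment(s).
  in0=0, in1=0, in2=1

0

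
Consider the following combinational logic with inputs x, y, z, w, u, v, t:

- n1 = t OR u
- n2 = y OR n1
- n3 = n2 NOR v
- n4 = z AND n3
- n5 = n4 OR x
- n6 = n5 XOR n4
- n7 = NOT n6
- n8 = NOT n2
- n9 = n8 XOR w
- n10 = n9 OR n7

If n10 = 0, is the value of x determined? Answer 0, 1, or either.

1

n10 = n9 OR n7 must be 0, so both n9 = 0 and n7 = 0.
n9 = n8 XOR w must be 0, so n8 and w are equal.
Every assignment with n10 = 0 has x = 1; there are 31 such assignment(s).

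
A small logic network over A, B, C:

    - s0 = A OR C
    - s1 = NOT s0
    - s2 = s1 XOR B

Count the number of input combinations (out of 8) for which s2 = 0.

s2 = s1 XOR B must be 0, so s1 and B are equal.
Satisfying assignments:
  A=0, B=0, C=1
  A=0, B=1, C=0
  A=1, B=0, C=0
  A=1, B=0, C=1

4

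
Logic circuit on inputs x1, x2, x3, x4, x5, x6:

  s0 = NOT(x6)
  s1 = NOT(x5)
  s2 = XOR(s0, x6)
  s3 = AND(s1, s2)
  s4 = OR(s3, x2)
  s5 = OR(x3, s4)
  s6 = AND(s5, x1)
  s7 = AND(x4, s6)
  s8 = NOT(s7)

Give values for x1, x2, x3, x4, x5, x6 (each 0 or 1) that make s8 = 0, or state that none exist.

s8 = NOT(s7) must be 0, so s7 = 1.
s7 = AND(x4, s6) must be 1, so both x4 = 1 and s6 = 1.
Check with x1=1 x2=0 x3=1 x4=1 x5=1 x6=1:
s0 = NOT(x6) = NOT 1 = 0
s1 = NOT(x5) = NOT 1 = 0
s2 = XOR(s0, x6) = XOR(0, 1) = 1
s3 = AND(s1, s2) = AND(0, 1) = 0
s4 = OR(s3, x2) = OR(0, 0) = 0
s5 = OR(x3, s4) = OR(1, 0) = 1
s6 = AND(s5, x1) = AND(1, 1) = 1
s7 = AND(x4, s6) = AND(1, 1) = 1
s8 = NOT(s7) = NOT 1 = 0
So s8 = 0 as required.

x1=1 x2=0 x3=1 x4=1 x5=1 x6=1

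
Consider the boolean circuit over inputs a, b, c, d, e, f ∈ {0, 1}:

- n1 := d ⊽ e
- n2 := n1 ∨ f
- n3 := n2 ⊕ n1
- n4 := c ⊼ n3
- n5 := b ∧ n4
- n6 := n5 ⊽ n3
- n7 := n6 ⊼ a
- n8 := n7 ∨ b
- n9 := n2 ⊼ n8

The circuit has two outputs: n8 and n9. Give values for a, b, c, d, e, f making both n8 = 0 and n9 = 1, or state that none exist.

Check with a=1, b=0, c=0, d=1, e=0, f=0:
n1 = d ⊽ e = 1 ⊽ 0 = 0
n2 = n1 ∨ f = 0 ∨ 0 = 0
n3 = n2 ⊕ n1 = 0 ⊕ 0 = 0
n4 = c ⊼ n3 = 0 ⊼ 0 = 1
n5 = b ∧ n4 = 0 ∧ 1 = 0
n6 = n5 ⊽ n3 = 0 ⊽ 0 = 1
n7 = n6 ⊼ a = 1 ⊼ 1 = 0
n8 = n7 ∨ b = 0 ∨ 0 = 0
n9 = n2 ⊼ n8 = 0 ⊼ 0 = 1
So n8 = 0 and n9 = 1.

a=1, b=0, c=0, d=1, e=0, f=0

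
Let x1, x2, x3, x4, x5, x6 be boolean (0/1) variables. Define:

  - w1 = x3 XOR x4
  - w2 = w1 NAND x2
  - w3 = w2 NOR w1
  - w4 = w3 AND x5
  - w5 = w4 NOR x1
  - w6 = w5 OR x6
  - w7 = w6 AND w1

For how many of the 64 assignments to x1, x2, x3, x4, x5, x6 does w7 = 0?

w7 = w6 AND w1 must be 0, so at least one of w6, w1 is 0.
Enumerating the 64 input combinations, 40 give w7 = 0 and 24 give w7 = 1.

40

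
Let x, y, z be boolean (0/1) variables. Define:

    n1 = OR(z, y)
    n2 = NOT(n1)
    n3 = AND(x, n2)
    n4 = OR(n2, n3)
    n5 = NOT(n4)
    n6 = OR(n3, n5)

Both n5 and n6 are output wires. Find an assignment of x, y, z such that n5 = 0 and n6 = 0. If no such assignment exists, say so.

Check with x=0 y=0 z=0:
n1 = OR(z, y) = OR(0, 0) = 0
n2 = NOT(n1) = NOT 0 = 1
n3 = AND(x, n2) = AND(0, 1) = 0
n4 = OR(n2, n3) = OR(1, 0) = 1
n5 = NOT(n4) = NOT 1 = 0
n6 = OR(n3, n5) = OR(0, 0) = 0
So n5 = 0 and n6 = 0.

x=0 y=0 z=0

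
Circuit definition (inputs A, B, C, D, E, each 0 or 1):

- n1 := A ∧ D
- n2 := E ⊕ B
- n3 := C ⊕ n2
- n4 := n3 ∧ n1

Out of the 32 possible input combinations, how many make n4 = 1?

n4 = n3 ∧ n1 must be 1, so both n3 = 1 and n1 = 1.
n3 = C ⊕ n2 must be 1, so C and n2 differ.
n1 = A ∧ D must be 1, so both A = 1 and D = 1.
Satisfying assignments:
  A=1, B=0, C=0, D=1, E=1
  A=1, B=0, C=1, D=1, E=0
  A=1, B=1, C=0, D=1, E=0
  A=1, B=1, C=1, D=1, E=1

4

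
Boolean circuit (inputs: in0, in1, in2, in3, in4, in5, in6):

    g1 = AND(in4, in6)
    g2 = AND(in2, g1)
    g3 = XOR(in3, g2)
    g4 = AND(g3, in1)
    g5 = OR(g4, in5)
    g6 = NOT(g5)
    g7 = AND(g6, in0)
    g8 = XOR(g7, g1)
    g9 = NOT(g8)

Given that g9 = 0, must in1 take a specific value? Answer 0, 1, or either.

either

Both values of in1 occur among assignments with g9 = 0:
  in1=0: in0=0, in1=0, in2=0, in3=0, in4=1, in5=0, in6=1
  in1=1: in0=0, in1=1, in2=0, in3=0, in4=1, in5=0, in6=1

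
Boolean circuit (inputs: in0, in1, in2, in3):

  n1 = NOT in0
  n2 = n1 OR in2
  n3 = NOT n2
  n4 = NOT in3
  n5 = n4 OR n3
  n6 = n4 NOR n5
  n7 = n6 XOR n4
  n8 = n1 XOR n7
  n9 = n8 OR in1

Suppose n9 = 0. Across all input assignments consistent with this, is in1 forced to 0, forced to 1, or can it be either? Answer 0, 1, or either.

n9 = n8 OR in1 must be 0, so both n8 = 0 and in1 = 0.
n8 = n1 XOR n7 must be 0, so n1 and n7 are equal.
Every assignment with n9 = 0 has in1 = 0; there are 5 such assignment(s).

0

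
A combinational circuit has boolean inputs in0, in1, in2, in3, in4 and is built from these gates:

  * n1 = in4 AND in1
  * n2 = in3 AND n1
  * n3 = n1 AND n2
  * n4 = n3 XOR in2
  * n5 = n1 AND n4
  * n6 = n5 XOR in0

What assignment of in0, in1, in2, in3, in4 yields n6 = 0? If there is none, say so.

n6 = n5 XOR in0 must be 0, so n5 and in0 are equal.
Check with in0=0, in1=1, in2=0, in3=0, in4=1:
n1 = in4 AND in1 = 1 AND 1 = 1
n2 = in3 AND n1 = 0 AND 1 = 0
n3 = n1 AND n2 = 1 AND 0 = 0
n4 = n3 XOR in2 = 0 XOR 0 = 0
n5 = n1 AND n4 = 1 AND 0 = 0
n6 = n5 XOR in0 = 0 XOR 0 = 0
So n6 = 0 as required.

in0=0, in1=1, in2=0, in3=0, in4=1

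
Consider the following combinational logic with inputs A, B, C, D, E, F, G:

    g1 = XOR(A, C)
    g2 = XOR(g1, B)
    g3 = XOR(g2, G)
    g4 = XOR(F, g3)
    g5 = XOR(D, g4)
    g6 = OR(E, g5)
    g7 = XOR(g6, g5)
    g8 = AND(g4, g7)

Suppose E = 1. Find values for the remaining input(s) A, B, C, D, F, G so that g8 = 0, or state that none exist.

A=0 B=0 C=0 D=0 F=1 G=1

g8 = AND(g4, g7) must be 0, so at least one of g4, g7 is 0.
Check with E = 1 and A=0, B=0, C=0, D=0, F=1, G=1:
g1 = XOR(A, C) = XOR(0, 0) = 0
g2 = XOR(g1, B) = XOR(0, 0) = 0
g3 = XOR(g2, G) = XOR(0, 1) = 1
g4 = XOR(F, g3) = XOR(1, 1) = 0
g5 = XOR(D, g4) = XOR(0, 0) = 0
g6 = OR(E, g5) = OR(1, 0) = 1
g7 = XOR(g6, g5) = XOR(1, 0) = 1
g8 = AND(g4, g7) = AND(0, 1) = 0
So g8 = 0.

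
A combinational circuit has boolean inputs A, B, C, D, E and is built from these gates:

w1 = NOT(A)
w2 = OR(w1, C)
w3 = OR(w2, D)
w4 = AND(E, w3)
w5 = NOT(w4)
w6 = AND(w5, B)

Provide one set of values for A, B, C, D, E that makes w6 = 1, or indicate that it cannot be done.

A=1, B=1, C=1, D=1, E=0

w6 = AND(w5, B) must be 1, so both w5 = 1 and B = 1.
Check with A=1, B=1, C=1, D=1, E=0:
w1 = NOT(A) = NOT 1 = 0
w2 = OR(w1, C) = OR(0, 1) = 1
w3 = OR(w2, D) = OR(1, 1) = 1
w4 = AND(E, w3) = AND(0, 1) = 0
w5 = NOT(w4) = NOT 0 = 1
w6 = AND(w5, B) = AND(1, 1) = 1
So w6 = 1 as required.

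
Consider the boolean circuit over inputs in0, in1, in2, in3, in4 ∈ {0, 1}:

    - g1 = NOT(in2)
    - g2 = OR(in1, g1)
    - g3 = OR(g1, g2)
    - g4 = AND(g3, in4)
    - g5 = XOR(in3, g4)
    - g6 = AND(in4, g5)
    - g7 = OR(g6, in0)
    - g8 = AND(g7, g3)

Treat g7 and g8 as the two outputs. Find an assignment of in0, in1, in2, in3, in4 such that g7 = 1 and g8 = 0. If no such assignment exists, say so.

Check with in0=0, in1=0, in2=1, in3=1, in4=1:
g1 = NOT(in2) = NOT 1 = 0
g2 = OR(in1, g1) = OR(0, 0) = 0
g3 = OR(g1, g2) = OR(0, 0) = 0
g4 = AND(g3, in4) = AND(0, 1) = 0
g5 = XOR(in3, g4) = XOR(1, 0) = 1
g6 = AND(in4, g5) = AND(1, 1) = 1
g7 = OR(g6, in0) = OR(1, 0) = 1
g8 = AND(g7, g3) = AND(1, 0) = 0
So g7 = 1 and g8 = 0.

in0=0, in1=0, in2=1, in3=1, in4=1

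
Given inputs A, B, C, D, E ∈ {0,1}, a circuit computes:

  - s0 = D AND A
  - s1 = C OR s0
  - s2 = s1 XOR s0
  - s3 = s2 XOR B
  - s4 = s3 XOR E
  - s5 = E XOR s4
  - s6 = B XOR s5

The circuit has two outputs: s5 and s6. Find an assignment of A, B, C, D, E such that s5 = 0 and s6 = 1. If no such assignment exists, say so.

A=1 B=1 C=1 D=0 E=1

Check with A=1 B=1 C=1 D=0 E=1:
s0 = D AND A = 0 AND 1 = 0
s1 = C OR s0 = 1 OR 0 = 1
s2 = s1 XOR s0 = 1 XOR 0 = 1
s3 = s2 XOR B = 1 XOR 1 = 0
s4 = s3 XOR E = 0 XOR 1 = 1
s5 = E XOR s4 = 1 XOR 1 = 0
s6 = B XOR s5 = 1 XOR 0 = 1
So s5 = 0 and s6 = 1.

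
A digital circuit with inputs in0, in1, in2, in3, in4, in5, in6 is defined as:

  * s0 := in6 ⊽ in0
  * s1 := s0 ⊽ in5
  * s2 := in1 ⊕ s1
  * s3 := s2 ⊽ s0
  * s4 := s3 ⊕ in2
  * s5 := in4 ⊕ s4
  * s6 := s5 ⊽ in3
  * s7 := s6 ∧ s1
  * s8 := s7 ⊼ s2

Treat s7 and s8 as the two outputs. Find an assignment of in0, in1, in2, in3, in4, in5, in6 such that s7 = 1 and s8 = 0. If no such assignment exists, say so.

in0=0, in1=0, in2=0, in3=0, in4=0, in5=0, in6=1

Check with in0=0, in1=0, in2=0, in3=0, in4=0, in5=0, in6=1:
s0 = in6 ⊽ in0 = 1 ⊽ 0 = 0
s1 = s0 ⊽ in5 = 0 ⊽ 0 = 1
s2 = in1 ⊕ s1 = 0 ⊕ 1 = 1
s3 = s2 ⊽ s0 = 1 ⊽ 0 = 0
s4 = s3 ⊕ in2 = 0 ⊕ 0 = 0
s5 = in4 ⊕ s4 = 0 ⊕ 0 = 0
s6 = s5 ⊽ in3 = 0 ⊽ 0 = 1
s7 = s6 ∧ s1 = 1 ∧ 1 = 1
s8 = s7 ⊼ s2 = 1 ⊼ 1 = 0
So s7 = 1 and s8 = 0.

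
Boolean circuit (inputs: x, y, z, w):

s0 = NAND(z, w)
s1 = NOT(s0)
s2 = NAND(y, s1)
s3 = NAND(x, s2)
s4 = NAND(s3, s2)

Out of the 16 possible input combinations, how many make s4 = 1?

s4 = NAND(s3, s2) must be 1, so at least one of s3, s2 is 0.
Enumerating the 16 input combinations, 9 give s4 = 1 and 7 give s4 = 0.

9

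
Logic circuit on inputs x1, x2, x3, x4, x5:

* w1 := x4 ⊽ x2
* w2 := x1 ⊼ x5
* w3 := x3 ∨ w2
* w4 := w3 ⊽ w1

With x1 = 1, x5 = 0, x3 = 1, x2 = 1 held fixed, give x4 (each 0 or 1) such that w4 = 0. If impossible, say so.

x4=0

w4 = w3 ⊽ w1 must be 0, so at least one of w3, w1 is 1.
Check with x1 = 1, x5 = 0, x3 = 1, x2 = 1 and x4=0:
w1 = x4 ⊽ x2 = 0 ⊽ 1 = 0
w2 = x1 ⊼ x5 = 1 ⊼ 0 = 1
w3 = x3 ∨ w2 = 1 ∨ 1 = 1
w4 = w3 ⊽ w1 = 1 ⊽ 0 = 0
So w4 = 0.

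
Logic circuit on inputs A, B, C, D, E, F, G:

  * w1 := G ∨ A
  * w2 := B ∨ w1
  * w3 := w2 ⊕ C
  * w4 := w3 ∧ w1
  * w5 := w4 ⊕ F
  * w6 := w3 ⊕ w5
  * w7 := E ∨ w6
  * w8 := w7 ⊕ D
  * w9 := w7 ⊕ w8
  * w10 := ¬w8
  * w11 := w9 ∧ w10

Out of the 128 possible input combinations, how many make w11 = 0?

w11 = w9 ∧ w10 must be 0, so at least one of w9, w10 is 0.
Enumerating the 128 input combinations, 80 give w11 = 0 and 48 give w11 = 1.

80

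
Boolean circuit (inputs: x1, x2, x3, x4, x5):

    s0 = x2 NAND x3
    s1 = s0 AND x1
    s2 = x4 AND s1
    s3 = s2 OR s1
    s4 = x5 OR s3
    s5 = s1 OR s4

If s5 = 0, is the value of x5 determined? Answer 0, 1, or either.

s5 = s1 OR s4 must be 0, so both s1 = 0 and s4 = 0.
s1 = s0 AND x1 must be 0, so at least one of s0, x1 is 0.
s4 = x5 OR s3 must be 0, so both x5 = 0 and s3 = 0.
Every assignment with s5 = 0 has x5 = 0; there are 10 such assignment(s).

0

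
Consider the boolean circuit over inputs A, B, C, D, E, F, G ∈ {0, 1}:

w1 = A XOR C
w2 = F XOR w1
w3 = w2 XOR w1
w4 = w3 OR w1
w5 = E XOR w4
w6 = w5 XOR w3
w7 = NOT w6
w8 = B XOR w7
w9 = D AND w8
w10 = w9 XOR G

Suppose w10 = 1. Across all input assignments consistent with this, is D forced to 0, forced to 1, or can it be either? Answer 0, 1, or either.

Both values of D occur among assignments with w10 = 1:
  D=0: A=0, B=0, C=0, D=0, E=0, F=0, G=1
  D=1: A=0, B=0, C=0, D=1, E=0, F=0, G=0

either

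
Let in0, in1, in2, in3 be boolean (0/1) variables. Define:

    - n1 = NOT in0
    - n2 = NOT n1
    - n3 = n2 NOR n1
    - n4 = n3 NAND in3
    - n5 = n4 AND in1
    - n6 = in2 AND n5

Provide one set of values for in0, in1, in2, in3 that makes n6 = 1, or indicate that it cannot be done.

in0=0, in1=1, in2=1, in3=0

n6 = in2 AND n5 must be 1, so both in2 = 1 and n5 = 1.
n5 = n4 AND in1 must be 1, so both n4 = 1 and in1 = 1.
n4 = n3 NAND in3 must be 1, so at least one of n3, in3 is 0.
Check with in0=0, in1=1, in2=1, in3=0:
n1 = NOT in0 = NOT 0 = 1
n2 = NOT n1 = NOT 1 = 0
n3 = n2 NOR n1 = 0 NOR 1 = 0
n4 = n3 NAND in3 = 0 NAND 0 = 1
n5 = n4 AND in1 = 1 AND 1 = 1
n6 = in2 AND n5 = 1 AND 1 = 1
So n6 = 1 as required.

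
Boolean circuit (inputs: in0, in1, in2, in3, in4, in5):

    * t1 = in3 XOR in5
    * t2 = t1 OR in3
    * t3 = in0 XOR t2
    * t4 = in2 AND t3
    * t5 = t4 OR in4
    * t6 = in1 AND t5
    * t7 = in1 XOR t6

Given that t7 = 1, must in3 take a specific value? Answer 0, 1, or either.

Both values of in3 occur among assignments with t7 = 1:
  in3=0: in0=0, in1=1, in2=0, in3=0, in4=0, in5=0
  in3=1: in0=0, in1=1, in2=0, in3=1, in4=0, in5=0

either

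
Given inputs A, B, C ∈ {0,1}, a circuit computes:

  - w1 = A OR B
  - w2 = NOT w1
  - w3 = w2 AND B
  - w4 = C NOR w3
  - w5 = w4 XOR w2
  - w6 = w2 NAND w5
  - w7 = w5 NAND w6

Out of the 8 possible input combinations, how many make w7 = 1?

w7 = w5 NAND w6 must be 1, so at least one of w5, w6 is 0.
Satisfying assignments:
  A=0, B=0, C=0
  A=0, B=0, C=1
  A=0, B=1, C=1
  A=1, B=0, C=1
  A=1, B=1, C=1

5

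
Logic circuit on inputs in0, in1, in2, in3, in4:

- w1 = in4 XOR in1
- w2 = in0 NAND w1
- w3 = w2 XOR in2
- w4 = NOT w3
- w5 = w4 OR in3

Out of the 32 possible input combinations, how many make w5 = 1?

24

w5 = w4 OR in3 must be 1, so at least one of w4, in3 is 1.
Enumerating the 32 input combinations, 24 give w5 = 1 and 8 give w5 = 0.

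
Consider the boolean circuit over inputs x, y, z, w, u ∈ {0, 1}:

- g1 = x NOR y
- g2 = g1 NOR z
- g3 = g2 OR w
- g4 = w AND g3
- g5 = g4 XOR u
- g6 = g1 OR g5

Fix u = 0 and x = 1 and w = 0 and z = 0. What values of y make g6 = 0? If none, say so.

g6 = g1 OR g5 must be 0, so both g1 = 0 and g5 = 0.
g1 = x NOR y must be 0, so at least one of x, y is 1.
Check with u = 0 and x = 1 and w = 0 and z = 0 and y=0:
g1 = x NOR y = 1 NOR 0 = 0
g2 = g1 NOR z = 0 NOR 0 = 1
g3 = g2 OR w = 1 OR 0 = 1
g4 = w AND g3 = 0 AND 1 = 0
g5 = g4 XOR u = 0 XOR 0 = 0
g6 = g1 OR g5 = 0 OR 0 = 0
So g6 = 0.

y=0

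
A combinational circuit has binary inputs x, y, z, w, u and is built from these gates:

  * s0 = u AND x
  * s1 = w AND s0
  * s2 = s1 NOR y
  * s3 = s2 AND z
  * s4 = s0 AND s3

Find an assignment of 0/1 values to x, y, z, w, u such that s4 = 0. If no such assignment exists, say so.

x=1, y=1, z=0, w=1, u=0

s4 = s0 AND s3 must be 0, so at least one of s0, s3 is 0.
Check with x=1, y=1, z=0, w=1, u=0:
s0 = u AND x = 0 AND 1 = 0
s1 = w AND s0 = 1 AND 0 = 0
s2 = s1 NOR y = 0 NOR 1 = 0
s3 = s2 AND z = 0 AND 0 = 0
s4 = s0 AND s3 = 0 AND 0 = 0
So s4 = 0 as required.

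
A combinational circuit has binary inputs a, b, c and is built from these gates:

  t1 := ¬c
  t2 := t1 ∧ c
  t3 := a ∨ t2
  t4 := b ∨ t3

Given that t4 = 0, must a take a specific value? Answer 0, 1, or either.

t4 = b ∨ t3 must be 0, so both b = 0 and t3 = 0.
t3 = a ∨ t2 must be 0, so both a = 0 and t2 = 0.
t2 = t1 ∧ c must be 0, so at least one of t1, c is 0.
Every assignment with t4 = 0 has a = 0; there are 2 such assignment(s).
  a=0, b=0, c=0
  a=0, b=0, c=1

0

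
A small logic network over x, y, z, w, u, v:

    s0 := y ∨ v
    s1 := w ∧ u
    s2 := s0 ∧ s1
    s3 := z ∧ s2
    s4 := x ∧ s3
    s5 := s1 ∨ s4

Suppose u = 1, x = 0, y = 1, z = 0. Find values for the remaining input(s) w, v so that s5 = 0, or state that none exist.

w=0, v=1

s5 = s1 ∨ s4 must be 0, so both s1 = 0 and s4 = 0.
s1 = w ∧ u must be 0, so at least one of w, u is 0.
Check with u = 1, x = 0, y = 1, z = 0 and w=0, v=1:
s0 = y ∨ v = 1 ∨ 1 = 1
s1 = w ∧ u = 0 ∧ 1 = 0
s2 = s0 ∧ s1 = 1 ∧ 0 = 0
s3 = z ∧ s2 = 0 ∧ 0 = 0
s4 = x ∧ s3 = 0 ∧ 0 = 0
s5 = s1 ∨ s4 = 0 ∨ 0 = 0
So s5 = 0.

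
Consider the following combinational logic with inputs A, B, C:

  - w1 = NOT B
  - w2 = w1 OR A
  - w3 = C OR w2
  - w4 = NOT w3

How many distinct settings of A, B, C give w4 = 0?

w4 = NOT w3 must be 0, so w3 = 1.
w3 = C OR w2 must be 1, so at least one of C, w2 is 1.
Enumerating the 8 input combinations, 7 give w4 = 0 and 1 give w4 = 1.

7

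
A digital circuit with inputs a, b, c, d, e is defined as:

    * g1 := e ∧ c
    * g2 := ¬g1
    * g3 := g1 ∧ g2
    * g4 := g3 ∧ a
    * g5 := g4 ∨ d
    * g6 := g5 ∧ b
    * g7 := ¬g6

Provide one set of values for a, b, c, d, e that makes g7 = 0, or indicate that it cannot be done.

a=0 b=1 c=0 d=1 e=0

g7 = ¬g6 must be 0, so g6 = 1.
g6 = g5 ∧ b must be 1, so both g5 = 1 and b = 1.
Check with a=0 b=1 c=0 d=1 e=0:
g1 = e ∧ c = 0 ∧ 0 = 0
g2 = ¬g1 = ¬0 = 1
g3 = g1 ∧ g2 = 0 ∧ 1 = 0
g4 = g3 ∧ a = 0 ∧ 0 = 0
g5 = g4 ∨ d = 0 ∨ 1 = 1
g6 = g5 ∧ b = 1 ∧ 1 = 1
g7 = ¬g6 = ¬1 = 0
So g7 = 0 as required.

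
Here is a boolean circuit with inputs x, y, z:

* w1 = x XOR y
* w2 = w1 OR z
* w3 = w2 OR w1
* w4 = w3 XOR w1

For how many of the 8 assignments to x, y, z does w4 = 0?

w4 = w3 XOR w1 must be 0, so w3 and w1 are equal.
Satisfying assignments:
  x=0, y=0, z=0
  x=0, y=1, z=0
  x=0, y=1, z=1
  x=1, y=0, z=0
  x=1, y=0, z=1
  x=1, y=1, z=0

6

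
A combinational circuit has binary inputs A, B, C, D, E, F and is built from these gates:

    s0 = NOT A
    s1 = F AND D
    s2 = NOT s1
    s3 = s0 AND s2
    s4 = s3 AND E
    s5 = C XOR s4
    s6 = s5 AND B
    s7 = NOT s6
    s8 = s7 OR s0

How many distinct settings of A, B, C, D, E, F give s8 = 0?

s8 = s7 OR s0 must be 0, so both s7 = 0 and s0 = 0.
Enumerating the 64 input combinations, 8 give s8 = 0 and 56 give s8 = 1.

8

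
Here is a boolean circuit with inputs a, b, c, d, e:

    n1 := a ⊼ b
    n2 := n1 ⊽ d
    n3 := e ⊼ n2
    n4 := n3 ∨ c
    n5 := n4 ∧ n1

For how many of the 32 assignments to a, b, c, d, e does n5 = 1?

24

n5 = n4 ∧ n1 must be 1, so both n4 = 1 and n1 = 1.
n4 = n3 ∨ c must be 1, so at least one of n3, c is 1.
n1 = a ⊼ b must be 1, so at least one of a, b is 0.
Enumerating the 32 input combinations, 24 give n5 = 1 and 8 give n5 = 0.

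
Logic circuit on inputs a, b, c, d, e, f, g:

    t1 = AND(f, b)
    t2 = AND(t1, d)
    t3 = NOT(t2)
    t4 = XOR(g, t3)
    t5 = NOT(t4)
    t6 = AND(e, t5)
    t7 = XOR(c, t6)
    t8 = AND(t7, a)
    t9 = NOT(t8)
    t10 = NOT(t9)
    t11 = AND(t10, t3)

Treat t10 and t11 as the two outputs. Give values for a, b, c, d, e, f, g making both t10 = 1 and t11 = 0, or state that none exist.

Check with a=1 b=1 c=1 d=1 e=0 f=1 g=0:
t1 = AND(f, b) = AND(1, 1) = 1
t2 = AND(t1, d) = AND(1, 1) = 1
t3 = NOT(t2) = NOT 1 = 0
t4 = XOR(g, t3) = XOR(0, 0) = 0
t5 = NOT(t4) = NOT 0 = 1
t6 = AND(e, t5) = AND(0, 1) = 0
t7 = XOR(c, t6) = XOR(1, 0) = 1
t8 = AND(t7, a) = AND(1, 1) = 1
t9 = NOT(t8) = NOT 1 = 0
t10 = NOT(t9) = NOT 0 = 1
t11 = AND(t10, t3) = AND(1, 0) = 0
So t10 = 1 and t11 = 0.

a=1 b=1 c=1 d=1 e=0 f=1 g=0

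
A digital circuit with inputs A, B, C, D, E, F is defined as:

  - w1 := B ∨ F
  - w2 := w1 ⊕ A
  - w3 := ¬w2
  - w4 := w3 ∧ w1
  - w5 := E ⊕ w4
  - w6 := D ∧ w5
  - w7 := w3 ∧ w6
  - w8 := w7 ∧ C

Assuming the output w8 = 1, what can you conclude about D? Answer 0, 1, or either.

w8 = w7 ∧ C must be 1, so both w7 = 1 and C = 1.
w7 = w3 ∧ w6 must be 1, so both w3 = 1 and w6 = 1.
w3 = ¬w2 must be 1, so w2 = 0.
Every assignment with w8 = 1 has D = 1; there are 4 such assignment(s).
  A=0, B=0, C=1, D=1, E=1, F=0
  A=1, B=0, C=1, D=1, E=0, F=1
  A=1, B=1, C=1, D=1, E=0, F=0
  A=1, B=1, C=1, D=1, E=0, F=1

1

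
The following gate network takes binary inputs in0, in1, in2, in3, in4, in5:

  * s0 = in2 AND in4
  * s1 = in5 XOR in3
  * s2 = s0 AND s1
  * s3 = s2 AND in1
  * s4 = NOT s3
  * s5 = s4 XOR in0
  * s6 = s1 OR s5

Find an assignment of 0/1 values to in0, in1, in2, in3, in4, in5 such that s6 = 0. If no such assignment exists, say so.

s6 = s1 OR s5 must be 0, so both s1 = 0 and s5 = 0.
s1 = in5 XOR in3 must be 0, so in5 and in3 are equal.
Check with in0=1 in1=1 in2=0 in3=0 in4=1 in5=0:
s0 = in2 AND in4 = 0 AND 1 = 0
s1 = in5 XOR in3 = 0 XOR 0 = 0
s2 = s0 AND s1 = 0 AND 0 = 0
s3 = s2 AND in1 = 0 AND 1 = 0
s4 = NOT s3 = NOT 0 = 1
s5 = s4 XOR in0 = 1 XOR 1 = 0
s6 = s1 OR s5 = 0 OR 0 = 0
So s6 = 0 as required.

in0=1 in1=1 in2=0 in3=0 in4=1 in5=0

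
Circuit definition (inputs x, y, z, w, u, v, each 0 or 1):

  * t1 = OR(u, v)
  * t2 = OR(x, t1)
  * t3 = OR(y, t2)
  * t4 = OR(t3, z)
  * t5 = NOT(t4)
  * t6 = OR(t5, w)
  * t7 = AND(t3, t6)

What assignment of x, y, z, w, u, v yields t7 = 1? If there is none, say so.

x=0, y=1, z=0, w=1, u=0, v=1

t7 = AND(t3, t6) must be 1, so both t3 = 1 and t6 = 1.
Check with x=0, y=1, z=0, w=1, u=0, v=1:
t1 = OR(u, v) = OR(0, 1) = 1
t2 = OR(x, t1) = OR(0, 1) = 1
t3 = OR(y, t2) = OR(1, 1) = 1
t4 = OR(t3, z) = OR(1, 0) = 1
t5 = NOT(t4) = NOT 1 = 0
t6 = OR(t5, w) = OR(0, 1) = 1
t7 = AND(t3, t6) = AND(1, 1) = 1
So t7 = 1 as required.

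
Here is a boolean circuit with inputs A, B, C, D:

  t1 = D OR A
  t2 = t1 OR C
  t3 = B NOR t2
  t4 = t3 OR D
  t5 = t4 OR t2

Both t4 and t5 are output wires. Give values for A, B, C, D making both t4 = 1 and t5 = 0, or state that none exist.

Across all 16 input combinations, none give both t4 = 1 and t5 = 0.

no solution exists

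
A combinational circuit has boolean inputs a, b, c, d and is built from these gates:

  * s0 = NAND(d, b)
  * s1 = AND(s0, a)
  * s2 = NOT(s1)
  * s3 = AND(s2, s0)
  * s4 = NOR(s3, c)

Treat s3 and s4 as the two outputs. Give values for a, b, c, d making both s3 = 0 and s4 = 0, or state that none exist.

Check with a=1, b=0, c=1, d=0:
s0 = NAND(d, b) = NAND(0, 0) = 1
s1 = AND(s0, a) = AND(1, 1) = 1
s2 = NOT(s1) = NOT 1 = 0
s3 = AND(s2, s0) = AND(0, 1) = 0
s4 = NOR(s3, c) = NOR(0, 1) = 0
So s3 = 0 and s4 = 0.

a=1, b=0, c=1, d=0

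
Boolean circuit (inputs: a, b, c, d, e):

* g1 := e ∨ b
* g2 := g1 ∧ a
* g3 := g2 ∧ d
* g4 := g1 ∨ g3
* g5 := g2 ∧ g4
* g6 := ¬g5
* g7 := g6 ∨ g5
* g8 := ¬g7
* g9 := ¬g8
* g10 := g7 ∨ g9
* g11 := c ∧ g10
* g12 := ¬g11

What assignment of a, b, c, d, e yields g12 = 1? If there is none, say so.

g12 = ¬g11 must be 1, so g11 = 0.
Check with a=1, b=1, c=0, d=0, e=0:
g1 = e ∨ b = 0 ∨ 1 = 1
g2 = g1 ∧ a = 1 ∧ 1 = 1
g3 = g2 ∧ d = 1 ∧ 0 = 0
g4 = g1 ∨ g3 = 1 ∨ 0 = 1
g5 = g2 ∧ g4 = 1 ∧ 1 = 1
g6 = ¬g5 = ¬1 = 0
g7 = g6 ∨ g5 = 0 ∨ 1 = 1
g8 = ¬g7 = ¬1 = 0
g9 = ¬g8 = ¬0 = 1
g10 = g7 ∨ g9 = 1 ∨ 1 = 1
g11 = c ∧ g10 = 0 ∧ 1 = 0
g12 = ¬g11 = ¬0 = 1
So g12 = 1 as required.

a=1, b=1, c=0, d=0, e=0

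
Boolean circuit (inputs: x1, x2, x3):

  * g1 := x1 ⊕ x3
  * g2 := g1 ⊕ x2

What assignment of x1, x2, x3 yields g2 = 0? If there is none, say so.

x1=1, x2=1, x3=0

Check with x1=1, x2=1, x3=0:
g1 = x1 ⊕ x3 = 1 ⊕ 0 = 1
g2 = g1 ⊕ x2 = 1 ⊕ 1 = 0
So g2 = 0 as required.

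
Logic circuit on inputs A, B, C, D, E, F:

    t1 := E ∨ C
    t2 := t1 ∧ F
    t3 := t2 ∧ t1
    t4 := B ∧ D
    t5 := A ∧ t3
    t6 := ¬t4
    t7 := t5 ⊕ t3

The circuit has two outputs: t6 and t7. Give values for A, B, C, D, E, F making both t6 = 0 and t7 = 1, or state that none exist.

Check with A=0, B=1, C=1, D=1, E=1, F=1:
t1 = E ∨ C = 1 ∨ 1 = 1
t2 = t1 ∧ F = 1 ∧ 1 = 1
t3 = t2 ∧ t1 = 1 ∧ 1 = 1
t4 = B ∧ D = 1 ∧ 1 = 1
t5 = A ∧ t3 = 0 ∧ 1 = 0
t6 = ¬t4 = ¬1 = 0
t7 = t5 ⊕ t3 = 0 ⊕ 1 = 1
So t6 = 0 and t7 = 1.

A=0, B=1, C=1, D=1, E=1, F=1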